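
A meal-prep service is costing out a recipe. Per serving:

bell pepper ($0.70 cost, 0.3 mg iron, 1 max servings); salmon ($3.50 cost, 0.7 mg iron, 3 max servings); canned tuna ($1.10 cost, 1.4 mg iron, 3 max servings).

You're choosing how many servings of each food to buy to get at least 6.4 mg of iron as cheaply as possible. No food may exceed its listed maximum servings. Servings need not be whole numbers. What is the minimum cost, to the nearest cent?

$13.50

Cost per mg of iron: canned tuna $0.7857, bell pepper $2.3333, salmon $5.0000.
Take 3 servings of canned tuna: +4.2 mg iron for $3.30 (total $3.30, still need 2.2 mg).
Take 1 serving of bell pepper: +0.3 mg iron for $0.70 (total $4.00, still need 1.9 mg).
Take 2.714 servings of salmon: +1.9 mg iron for $9.50 (total $13.50, still need 0.0 mg).
Greedy by cheapest-per-mg is optimal for a single linear constraint, so the minimum cost is $13.50.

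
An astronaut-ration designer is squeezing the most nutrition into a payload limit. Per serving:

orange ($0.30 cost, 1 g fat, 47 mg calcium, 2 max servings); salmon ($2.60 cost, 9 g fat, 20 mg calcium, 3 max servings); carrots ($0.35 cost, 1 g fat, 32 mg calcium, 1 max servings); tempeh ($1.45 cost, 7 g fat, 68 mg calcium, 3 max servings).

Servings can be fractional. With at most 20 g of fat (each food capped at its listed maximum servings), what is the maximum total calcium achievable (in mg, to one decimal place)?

Calcium per g fat: orange 47, carrots 32, tempeh 9.714, salmon 2.222.
Take 2 servings of orange: uses 2 g fat, +94.0 mg calcium (running total 94.0 mg).
Take 1 serving of carrots: uses 1 g fat, +32.0 mg calcium (running total 126.0 mg).
Take 2.429 servings of tempeh: uses 17 g fat, +165.1 mg calcium (running total 291.1 mg).
Filling greedily by calcium-per-g fat is optimal for one linear limit, giving 291.1 mg.

291.1 mg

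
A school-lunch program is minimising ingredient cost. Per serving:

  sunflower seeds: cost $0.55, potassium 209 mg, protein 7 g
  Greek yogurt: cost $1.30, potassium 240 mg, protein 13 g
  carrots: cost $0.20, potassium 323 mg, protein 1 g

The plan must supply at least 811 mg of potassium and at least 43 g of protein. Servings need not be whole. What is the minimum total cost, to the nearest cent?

$3.38

Check every corner: each single food scaled to meet both minima, and each pair solved so both constraints bind.
sunflower seeds only: max(811/209, 43/7) = 6.143 servings → $3.38.
Greek yogurt only: max(811/240, 43/13) = 3.379 servings → $4.39.
carrots only: max(811/323, 43/1) = 43 servings → $8.60.
sunflower seeds + Greek yogurt with both tight: 0.215 servings and 3.192 servings → $4.27.
sunflower seeds + carrots: intersection lies outside the first quadrant.
Greek yogurt + carrots with both tight: 3.303 servings and 0.05633 servings → $4.31.
So the least-cost plan costs $3.38.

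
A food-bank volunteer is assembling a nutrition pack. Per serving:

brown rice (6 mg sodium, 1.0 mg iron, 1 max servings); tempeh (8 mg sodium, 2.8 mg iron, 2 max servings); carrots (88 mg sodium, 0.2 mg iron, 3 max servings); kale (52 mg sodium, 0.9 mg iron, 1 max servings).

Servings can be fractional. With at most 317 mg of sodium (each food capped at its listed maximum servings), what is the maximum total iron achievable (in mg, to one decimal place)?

Iron per mg sodium: tempeh 0.35, brown rice 0.1667, kale 0.01731, carrots 0.002273.
Take 2 servings of tempeh: uses 16 mg sodium, +5.6 mg iron (running total 5.6 mg).
Take 1 serving of brown rice: uses 6 mg sodium, +1.0 mg iron (running total 6.6 mg).
Take 1 serving of kale: uses 52 mg sodium, +0.9 mg iron (running total 7.5 mg).
Take 2.761 servings of carrots: uses 243 mg sodium, +0.6 mg iron (running total 8.1 mg).
Filling greedily by iron-per-mg sodium is optimal for one linear limit, giving 8.1 mg.

8.1 mg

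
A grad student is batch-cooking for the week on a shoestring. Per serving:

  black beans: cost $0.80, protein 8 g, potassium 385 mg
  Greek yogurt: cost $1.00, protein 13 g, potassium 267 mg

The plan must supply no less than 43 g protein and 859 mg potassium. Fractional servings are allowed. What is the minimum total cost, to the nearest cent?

$3.31

For a min-cost LP with two ≥-constraints, a basic feasible solution has at most two positive variables.
black beans only: max(43/8, 859/385) = 5.375 servings → $4.30.
Greek yogurt only: max(43/13, 859/267) = 3.308 servings → $3.31.
black beans + Greek yogurt with both targets exact would need a negative amount; discard.
The minimum over all feasible corners is $3.31.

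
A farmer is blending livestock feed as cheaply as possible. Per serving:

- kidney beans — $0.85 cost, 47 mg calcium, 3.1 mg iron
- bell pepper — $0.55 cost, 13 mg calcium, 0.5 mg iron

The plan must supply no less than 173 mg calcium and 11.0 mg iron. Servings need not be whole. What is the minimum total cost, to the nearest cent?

With two linear requirements the optimum uses one or two foods; enumerate the corners.
kidney beans only: max(173/47, 11.0/3.1) = 3.681 servings → $3.13.
bell pepper only: max(173/13, 11.0/0.5) = 22 servings → $12.10.
kidney beans + bell pepper with both tight: 3.363 servings and 1.149 servings → $3.49.
So the least-cost plan costs $3.13.

$3.13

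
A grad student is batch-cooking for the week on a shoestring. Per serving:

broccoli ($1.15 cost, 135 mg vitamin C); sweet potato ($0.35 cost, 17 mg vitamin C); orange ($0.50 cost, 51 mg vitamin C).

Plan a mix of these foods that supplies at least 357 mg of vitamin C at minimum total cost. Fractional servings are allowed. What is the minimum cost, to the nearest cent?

Cost per mg of vitamin C: broccoli $0.0085, orange $0.0098, sweet potato $0.0206.
With no serving limits, use only broccoli: 357 mg / 135 mg = 2.644 servings × $1.15 = $3.04.

$3.04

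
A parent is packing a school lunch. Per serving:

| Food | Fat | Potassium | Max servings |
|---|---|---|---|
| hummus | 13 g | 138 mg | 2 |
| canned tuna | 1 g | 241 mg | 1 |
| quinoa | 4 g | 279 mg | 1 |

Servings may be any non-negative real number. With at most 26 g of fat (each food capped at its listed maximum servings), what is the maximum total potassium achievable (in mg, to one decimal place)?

Potassium per g fat: canned tuna 241, quinoa 69.75, hummus 10.62.
Take 1 serving of canned tuna: uses 1 g fat, +241.0 mg potassium (running total 241.0 mg).
Take 1 serving of quinoa: uses 4 g fat, +279.0 mg potassium (running total 520.0 mg).
Take 1.615 servings of hummus: uses 21 g fat, +222.9 mg potassium (running total 742.9 mg).
Greedy by best ratio exhausts the fat allowance optimally: 742.9 mg.

742.9 mg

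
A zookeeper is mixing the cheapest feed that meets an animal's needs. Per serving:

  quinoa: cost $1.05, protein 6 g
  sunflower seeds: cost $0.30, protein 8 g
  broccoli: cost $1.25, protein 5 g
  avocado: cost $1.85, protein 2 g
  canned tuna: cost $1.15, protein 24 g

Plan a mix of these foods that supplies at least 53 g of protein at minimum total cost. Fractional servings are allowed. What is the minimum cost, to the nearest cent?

Cost per g of protein: sunflower seeds $0.0375, canned tuna $0.0479, quinoa $0.1750, broccoli $0.2500, avocado $0.9250.
With no serving limits, use only sunflower seeds: 53 g / 8 g = 6.625 servings × $0.30 = $1.99.

$1.99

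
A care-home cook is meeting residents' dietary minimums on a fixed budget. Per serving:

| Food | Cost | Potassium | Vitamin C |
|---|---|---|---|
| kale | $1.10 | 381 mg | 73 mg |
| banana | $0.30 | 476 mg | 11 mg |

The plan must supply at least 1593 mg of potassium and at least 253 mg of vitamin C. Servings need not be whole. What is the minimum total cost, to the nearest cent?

$3.90

A basic optimal solution has at most two foods positive. Try each food alone and each pair with both targets met exactly.
kale only: max(1593/381, 253/73) = 4.181 servings → $4.60.
banana only: max(1593/476, 253/11) = 23 servings → $6.90.
kale + banana with both tight: 3.368 servings and 0.6511 servings → $3.90.
So the least-cost plan costs $3.90.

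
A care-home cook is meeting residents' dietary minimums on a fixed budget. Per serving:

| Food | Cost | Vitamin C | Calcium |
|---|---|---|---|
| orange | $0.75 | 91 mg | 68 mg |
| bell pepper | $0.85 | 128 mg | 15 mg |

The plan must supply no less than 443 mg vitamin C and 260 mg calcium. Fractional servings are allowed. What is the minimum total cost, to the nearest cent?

Minimising a linear cost over {vitamin C ≥ 443, calcium ≥ 260, servings ≥ 0} — the optimum is at a vertex, using one or two foods.
orange only: max(443/91, 260/68) = 4.868 servings → $3.65.
bell pepper only: max(443/128, 260/15) = 17.33 servings → $14.73.
orange + bell pepper with both tight: 3.629 servings and 0.8808 servings → $3.47.
So the least-cost plan costs $3.47.

$3.47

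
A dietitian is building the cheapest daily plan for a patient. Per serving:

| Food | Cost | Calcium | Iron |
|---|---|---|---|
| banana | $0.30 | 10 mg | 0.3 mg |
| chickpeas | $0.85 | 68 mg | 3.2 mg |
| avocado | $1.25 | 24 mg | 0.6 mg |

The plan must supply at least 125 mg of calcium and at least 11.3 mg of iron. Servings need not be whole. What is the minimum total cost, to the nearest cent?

$3.00

An LP optimum is at a vertex; with two nutrient constraints at most two foods are used. Check each candidate.
banana only: max(125/10, 11.3/0.3) = 37.67 servings → $11.30.
chickpeas only: max(125/68, 11.3/3.2) = 3.531 servings → $3.00.
avocado only: max(125/24, 11.3/0.6) = 18.83 servings → $23.54.
banana + chickpeas: the both-tight solution has a negative serving — not a feasible corner.
banana + avocado with both targets exact would need a negative amount; discard.
chickpeas + avocado: intersection lies outside the first quadrant.
The minimum over all feasible corners is $3.00.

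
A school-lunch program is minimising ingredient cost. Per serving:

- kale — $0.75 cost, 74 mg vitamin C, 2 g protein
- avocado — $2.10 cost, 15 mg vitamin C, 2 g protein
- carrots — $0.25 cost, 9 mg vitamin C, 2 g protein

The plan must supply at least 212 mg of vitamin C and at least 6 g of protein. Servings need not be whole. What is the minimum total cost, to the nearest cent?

This is a tiny linear program; its minimum lies at a vertex of the feasible set. List the vertices and price them.
kale only: max(212/74, 6/2) = 3 servings → $2.25.
avocado only: max(212/15, 6/2) = 14.13 servings → $29.68.
carrots only: max(212/9, 6/2) = 23.56 servings → $5.89.
kale + avocado with both tight: 2.831 servings and 0.1695 servings → $2.48.
kale + carrots with both tight: 2.846 servings and 0.1538 servings → $2.17.
avocado + carrots: intersection lies outside the first quadrant.
The minimum over all feasible corners is $2.17.

$2.17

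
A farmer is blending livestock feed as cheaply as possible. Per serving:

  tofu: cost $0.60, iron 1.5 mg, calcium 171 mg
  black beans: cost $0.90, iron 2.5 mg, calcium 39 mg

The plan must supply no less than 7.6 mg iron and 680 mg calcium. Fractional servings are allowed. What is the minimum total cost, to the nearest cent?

tofu only: max(7.6/1.5, 680/171) = 5.067 servings → $3.04.
black beans only: max(7.6/2.5, 680/39) = 17.44 servings → $15.69.
tofu + black beans with both tight: 3.804 servings and 0.7577 servings → $2.96.
Cheapest feasible corner: $2.96.

$2.96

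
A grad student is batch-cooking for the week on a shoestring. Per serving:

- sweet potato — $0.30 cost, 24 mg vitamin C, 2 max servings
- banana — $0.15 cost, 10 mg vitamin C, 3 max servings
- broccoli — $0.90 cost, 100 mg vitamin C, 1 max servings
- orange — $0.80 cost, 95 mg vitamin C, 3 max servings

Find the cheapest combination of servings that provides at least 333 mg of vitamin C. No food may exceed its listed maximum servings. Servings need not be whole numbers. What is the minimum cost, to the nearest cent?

$2.83

Cost per mg of vitamin C: orange $0.0084, broccoli $0.0090, sweet potato $0.0125, banana $0.0150.
Take 3 servings of orange: +285.0 mg vitamin C for $2.40 (total $2.40, still need 48.0 mg).
Take 0.48 servings of broccoli: +48.0 mg vitamin C for $0.43 (total $2.83, still need 0.0 mg).
Greedy by cheapest-per-mg is optimal for a single linear constraint, so the minimum cost is $2.83.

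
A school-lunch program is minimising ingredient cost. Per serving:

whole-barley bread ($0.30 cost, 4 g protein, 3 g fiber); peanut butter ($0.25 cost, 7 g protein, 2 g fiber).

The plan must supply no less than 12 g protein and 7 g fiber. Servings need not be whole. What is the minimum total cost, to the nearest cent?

whole-barley bread only: max(12/4, 7/3) = 3 servings → $0.90.
peanut butter only: max(12/7, 7/2) = 3.5 servings → $0.88.
whole-barley bread + peanut butter with both tight: 1.923 servings and 0.6154 servings → $0.73.
So the least-cost plan costs $0.73.

$0.73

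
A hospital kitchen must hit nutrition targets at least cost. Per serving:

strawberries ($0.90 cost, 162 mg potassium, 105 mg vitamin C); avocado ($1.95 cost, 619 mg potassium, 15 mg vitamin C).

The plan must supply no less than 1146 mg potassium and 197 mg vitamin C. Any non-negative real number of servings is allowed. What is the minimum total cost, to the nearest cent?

$4.26

A basic optimal solution has at most two foods positive. Try each food alone and each pair with both targets met exactly.
strawberries only: max(1146/162, 197/105) = 7.074 servings → $6.37.
avocado only: max(1146/619, 197/15) = 13.13 servings → $25.61.
strawberries + avocado with both tight: 1.674 servings and 1.413 servings → $4.26.
The minimum over all feasible corners is $4.26.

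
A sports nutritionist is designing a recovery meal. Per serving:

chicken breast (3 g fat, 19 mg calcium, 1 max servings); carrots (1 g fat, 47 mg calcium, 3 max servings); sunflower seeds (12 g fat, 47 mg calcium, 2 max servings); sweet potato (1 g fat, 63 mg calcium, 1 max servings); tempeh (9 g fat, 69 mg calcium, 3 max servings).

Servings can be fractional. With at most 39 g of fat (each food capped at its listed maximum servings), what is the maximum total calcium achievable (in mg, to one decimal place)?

Calcium per g fat: sweet potato 63, carrots 47, tempeh 7.667, chicken breast 6.333, sunflower seeds 3.917.
Take 1 serving of sweet potato: uses 1 g fat, +63.0 mg calcium (running total 63.0 mg).
Take 3 servings of carrots: uses 3 g fat, +141.0 mg calcium (running total 204.0 mg).
Take 3 servings of tempeh: uses 27 g fat, +207.0 mg calcium (running total 411.0 mg).
Take 1 serving of chicken breast: uses 3 g fat, +19.0 mg calcium (running total 430.0 mg).
Take 0.4167 servings of sunflower seeds: uses 5 g fat, +19.6 mg calcium (running total 449.6 mg).
Greedy by best ratio exhausts the fat allowance optimally: 449.6 mg.

449.6 mg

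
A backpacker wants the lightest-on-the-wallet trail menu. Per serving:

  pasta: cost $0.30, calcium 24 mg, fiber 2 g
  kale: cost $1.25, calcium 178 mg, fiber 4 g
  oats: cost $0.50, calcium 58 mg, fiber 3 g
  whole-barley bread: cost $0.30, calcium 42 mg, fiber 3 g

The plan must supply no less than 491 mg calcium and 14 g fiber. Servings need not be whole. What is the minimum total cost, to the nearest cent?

At the optimum either one food covers both requirements or two foods hit both targets exactly; no other combination can be cheaper.
pasta only: max(491/24, 14/2) = 20.46 servings → $6.14.
kale only: max(491/178, 14/4) = 3.5 servings → $4.38.
oats only: max(491/58, 14/3) = 8.466 servings → $4.23.
whole-barley bread only: max(491/42, 14/3) = 11.69 servings → $3.51.
pasta + kale with both tight: 2.031 servings and 2.485 servings → $3.71.
pasta + oats with both targets exact would need a negative amount; discard.
pasta + whole-barley bread with both targets exact would need a negative amount; discard.
kale + oats with both tight: 2.189 servings and 1.748 servings → $3.61.
kale + whole-barley bread with both tight: 2.418 servings and 1.443 servings → $3.46.
oats + whole-barley bread with both targets exact would need a negative amount; discard.
The minimum over all feasible corners is $3.46.

$3.46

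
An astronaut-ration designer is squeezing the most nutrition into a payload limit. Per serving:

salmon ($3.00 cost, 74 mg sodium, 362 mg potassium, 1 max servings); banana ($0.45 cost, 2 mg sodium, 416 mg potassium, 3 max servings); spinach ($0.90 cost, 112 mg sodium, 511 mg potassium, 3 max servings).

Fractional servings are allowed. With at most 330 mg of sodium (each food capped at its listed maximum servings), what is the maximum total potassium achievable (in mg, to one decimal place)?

2750.6 mg

Potassium per mg sodium: banana 208, salmon 4.892, spinach 4.562.
Take 3 servings of banana: uses 6 mg sodium, +1248.0 mg potassium (running total 1248.0 mg).
Take 1 serving of salmon: uses 74 mg sodium, +362.0 mg potassium (running total 1610.0 mg).
Take 2.232 servings of spinach: uses 250 mg sodium, +1140.6 mg potassium (running total 2750.6 mg).
Greedy by best ratio exhausts the sodium allowance optimally: 2750.6 mg.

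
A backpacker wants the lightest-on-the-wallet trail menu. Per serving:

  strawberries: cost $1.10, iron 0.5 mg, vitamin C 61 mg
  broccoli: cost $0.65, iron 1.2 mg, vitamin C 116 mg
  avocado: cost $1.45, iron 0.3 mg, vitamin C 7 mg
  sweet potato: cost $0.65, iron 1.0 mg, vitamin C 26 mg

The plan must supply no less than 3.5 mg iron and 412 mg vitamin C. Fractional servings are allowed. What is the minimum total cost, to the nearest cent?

$2.31

For a min-cost LP with two ≥-constraints, a basic feasible solution has at most two positive variables.
strawberries only: max(3.5/0.5, 412/61) = 7 servings → $7.70.
broccoli only: max(3.5/1.2, 412/116) = 3.552 servings → $2.31.
avocado only: max(3.5/0.3, 412/7) = 58.86 servings → $85.34.
sweet potato only: max(3.5/1.0, 412/26) = 15.85 servings → $10.30.
strawberries + broccoli with both tight: 5.816 servings and 0.4934 servings → $6.72.
strawberries + avocado with both tight: 6.696 servings and 0.5068 servings → $8.10.
strawberries + sweet potato with both tight: 6.688 servings and 0.1562 servings → $7.46.
broccoli + avocado: the both-tight solution has a negative serving — not a feasible corner.
broccoli + sweet potato: intersection lies outside the first quadrant.
avocado + sweet potato: the both-tight solution has a negative serving — not a feasible corner.
Cheapest feasible corner: $2.31.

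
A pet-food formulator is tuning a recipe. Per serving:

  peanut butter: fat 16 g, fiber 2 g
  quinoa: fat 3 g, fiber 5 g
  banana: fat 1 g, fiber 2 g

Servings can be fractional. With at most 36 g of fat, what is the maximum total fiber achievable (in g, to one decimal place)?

72.0 g

Fiber per g fat: banana 2, quinoa 1.667, peanut butter 0.125.
With no serving limits, spend the whole fat allowance on banana: 36 g / 1 g × 2 g = 72.0 g.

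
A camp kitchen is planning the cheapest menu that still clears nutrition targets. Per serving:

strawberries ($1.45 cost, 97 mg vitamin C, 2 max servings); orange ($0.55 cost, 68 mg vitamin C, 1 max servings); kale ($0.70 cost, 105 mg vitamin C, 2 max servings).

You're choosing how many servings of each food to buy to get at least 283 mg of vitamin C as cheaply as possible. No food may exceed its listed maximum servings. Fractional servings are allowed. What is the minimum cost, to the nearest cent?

$2.02

Cost per mg of vitamin C: kale $0.0067, orange $0.0081, strawberries $0.0149.
Take 2 servings of kale: +210.0 mg vitamin C for $1.40 (total $1.40, still need 73.0 mg).
Take 1 serving of orange: +68.0 mg vitamin C for $0.55 (total $1.95, still need 5.0 mg).
Take 0.05155 servings of strawberries: +5.0 mg vitamin C for $0.07 (total $2.02, still need 0.0 mg).
Filling from the cheapest source first is optimal under one linear minimum: $2.02.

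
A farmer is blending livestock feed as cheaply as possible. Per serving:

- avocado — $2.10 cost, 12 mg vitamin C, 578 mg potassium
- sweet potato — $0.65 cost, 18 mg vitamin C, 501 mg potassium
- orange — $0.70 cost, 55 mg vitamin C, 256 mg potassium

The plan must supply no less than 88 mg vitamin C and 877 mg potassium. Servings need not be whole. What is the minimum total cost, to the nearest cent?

$1.59

Check every corner: each single food scaled to meet both minima, and each pair solved so both constraints bind.
avocado only: max(88/12, 877/578) = 7.333 servings → $15.40.
sweet potato only: max(88/18, 877/501) = 4.889 servings → $3.18.
orange only: max(88/55, 877/256) = 3.426 servings → $2.40.
avocado + sweet potato: intersection lies outside the first quadrant.
avocado + orange with both tight: 0.8952 servings and 1.405 servings → $2.86.
sweet potato + orange with both tight: 1.12 servings and 1.233 servings → $1.59.
Cheapest feasible corner: $1.59.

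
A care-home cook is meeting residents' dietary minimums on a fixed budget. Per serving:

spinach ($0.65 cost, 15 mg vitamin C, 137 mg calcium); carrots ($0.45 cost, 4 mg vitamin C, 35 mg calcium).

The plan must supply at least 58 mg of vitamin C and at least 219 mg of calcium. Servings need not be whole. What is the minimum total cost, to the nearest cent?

Check every corner: each single food scaled to meet both minima, and each pair solved so both constraints bind.
spinach only: max(58/15, 219/137) = 3.867 servings → $2.51.
carrots only: max(58/4, 219/35) = 14.5 servings → $6.53.
spinach + carrots: the both-tight solution has a negative serving — not a feasible corner.
The minimum over all feasible corners is $2.51.

$2.51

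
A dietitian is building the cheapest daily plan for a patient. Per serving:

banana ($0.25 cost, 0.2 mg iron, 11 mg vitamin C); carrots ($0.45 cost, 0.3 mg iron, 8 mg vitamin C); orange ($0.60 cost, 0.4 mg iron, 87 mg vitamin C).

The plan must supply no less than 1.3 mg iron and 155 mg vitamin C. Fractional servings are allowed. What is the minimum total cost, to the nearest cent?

$1.75

Compare the cost at each extreme point of the feasible region.
banana only: max(1.3/0.2, 155/11) = 14.09 servings → $3.52.
carrots only: max(1.3/0.3, 155/8) = 19.38 servings → $8.72.
orange only: max(1.3/0.4, 155/87) = 3.25 servings → $1.95.
banana + carrots: intersection lies outside the first quadrant.
banana + orange with both tight: 3.931 servings and 1.285 servings → $1.75.
carrots + orange with both tight: 2.231 servings and 1.576 servings → $1.95.
So the least-cost plan costs $1.75.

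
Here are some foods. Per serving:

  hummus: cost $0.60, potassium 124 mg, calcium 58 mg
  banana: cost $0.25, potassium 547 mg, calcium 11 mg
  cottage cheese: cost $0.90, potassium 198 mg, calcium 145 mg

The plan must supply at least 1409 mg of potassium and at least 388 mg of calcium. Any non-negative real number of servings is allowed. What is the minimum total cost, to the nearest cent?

hummus only: max(1409/124, 388/58) = 11.36 servings → $6.82.
banana only: max(1409/547, 388/11) = 35.27 servings → $8.82.
cottage cheese only: max(1409/198, 388/145) = 7.116 servings → $6.40.
hummus + banana with both tight: 6.48 servings and 1.107 servings → $4.16.
hummus + cottage cheese with both targets exact would need a negative amount; discard.
banana + cottage cheese with both tight: 1.653 servings and 2.55 servings → $2.71.
So the least-cost plan costs $2.71.

$2.71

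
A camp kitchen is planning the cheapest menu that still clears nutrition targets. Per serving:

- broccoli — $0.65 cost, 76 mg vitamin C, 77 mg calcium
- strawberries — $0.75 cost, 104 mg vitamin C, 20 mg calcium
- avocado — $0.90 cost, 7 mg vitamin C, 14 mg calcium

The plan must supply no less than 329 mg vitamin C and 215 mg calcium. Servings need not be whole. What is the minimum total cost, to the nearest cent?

$2.62

At the optimum either one food covers both requirements or two foods hit both targets exactly; no other combination can be cheaper.
broccoli only: max(329/76, 215/77) = 4.329 servings → $2.81.
strawberries only: max(329/104, 215/20) = 10.75 servings → $8.06.
avocado only: max(329/7, 215/14) = 47 servings → $42.30.
broccoli + strawberries with both tight: 2.432 servings and 1.386 servings → $2.62.
broccoli + avocado: intersection lies outside the first quadrant.
strawberries + avocado with both tight: 2.356 servings and 11.99 servings → $12.56.
So the least-cost plan costs $2.62.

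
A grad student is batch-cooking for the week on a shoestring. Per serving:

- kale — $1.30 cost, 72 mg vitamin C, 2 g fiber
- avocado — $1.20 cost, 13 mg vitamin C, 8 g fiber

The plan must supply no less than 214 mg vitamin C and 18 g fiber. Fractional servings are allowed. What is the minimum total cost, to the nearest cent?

Compare the cost at each extreme point of the feasible region.
kale only: max(214/72, 18/2) = 9 servings → $11.70.
avocado only: max(214/13, 18/8) = 16.46 servings → $19.75.
kale + avocado with both tight: 2.687 servings and 1.578 servings → $5.39.
The minimum over all feasible corners is $5.39.

$5.39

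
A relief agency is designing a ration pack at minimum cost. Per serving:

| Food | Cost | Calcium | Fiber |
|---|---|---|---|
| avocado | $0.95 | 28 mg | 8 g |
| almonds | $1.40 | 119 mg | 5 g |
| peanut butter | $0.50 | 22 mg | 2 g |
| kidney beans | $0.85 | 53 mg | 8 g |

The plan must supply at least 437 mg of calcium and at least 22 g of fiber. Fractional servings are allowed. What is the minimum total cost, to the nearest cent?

$5.28

The cheapest plan sits at a corner of the feasible region — with two constraints it uses at most two foods.
avocado only: max(437/28, 22/8) = 15.61 servings → $14.83.
almonds only: max(437/119, 22/5) = 4.4 servings → $6.16.
peanut butter only: max(437/22, 22/2) = 19.86 servings → $9.93.
kidney beans only: max(437/53, 22/8) = 8.245 servings → $7.01.
avocado + almonds with both tight: 0.5333 servings and 3.547 servings → $5.47.
avocado + peanut butter: the both-tight solution has a negative serving — not a feasible corner.
avocado + kidney beans: the both-tight solution has a negative serving — not a feasible corner.
almonds + peanut butter with both tight: 3.047 servings and 3.383 servings → $5.96.
almonds + kidney beans with both tight: 3.392 servings and 0.6303 servings → $5.28.
peanut butter + kidney beans: intersection lies outside the first quadrant.
So the least-cost plan costs $5.28.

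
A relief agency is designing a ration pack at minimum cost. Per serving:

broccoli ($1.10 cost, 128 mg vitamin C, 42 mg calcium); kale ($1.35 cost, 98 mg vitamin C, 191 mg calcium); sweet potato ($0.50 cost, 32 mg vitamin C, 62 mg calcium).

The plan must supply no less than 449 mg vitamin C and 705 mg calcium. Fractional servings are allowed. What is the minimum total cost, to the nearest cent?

Check every corner: each single food scaled to meet both minima, and each pair solved so both constraints bind.
broccoli only: max(449/128, 705/42) = 16.79 servings → $18.46.
kale only: max(449/98, 705/191) = 4.582 servings → $6.19.
sweet potato only: max(449/32, 705/62) = 14.03 servings → $7.02.
broccoli + kale with both tight: 0.8198 servings and 3.511 servings → $5.64.
broccoli + sweet potato with both tight: 0.8007 servings and 10.83 servings → $6.30.
kale + sweet potato: intersection lies outside the first quadrant.
So the least-cost plan costs $5.64.

$5.64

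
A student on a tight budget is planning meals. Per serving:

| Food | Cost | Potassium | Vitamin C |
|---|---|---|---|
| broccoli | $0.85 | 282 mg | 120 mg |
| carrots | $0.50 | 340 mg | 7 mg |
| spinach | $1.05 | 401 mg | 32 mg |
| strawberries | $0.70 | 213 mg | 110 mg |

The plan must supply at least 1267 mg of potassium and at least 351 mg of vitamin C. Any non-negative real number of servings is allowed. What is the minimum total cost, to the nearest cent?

$3.05

For a min-cost LP with two ≥-constraints, a basic feasible solution has at most two positive variables.
broccoli only: max(1267/282, 351/120) = 4.493 servings → $3.82.
carrots only: max(1267/340, 351/7) = 50.14 servings → $25.07.
spinach only: max(1267/401, 351/32) = 10.97 servings → $11.52.
strawberries only: max(1267/213, 351/110) = 5.948 servings → $4.16.
broccoli + carrots with both tight: 2.845 servings and 1.367 servings → $3.10.
broccoli + spinach with both tight: 2.563 servings and 1.357 servings → $3.60.
broccoli + strawberries: intersection lies outside the first quadrant.
carrots + spinach with both targets exact would need a negative amount; discard.
carrots + strawberries with both tight: 1.799 servings and 3.076 servings → $3.05.
spinach + strawberries with both tight: 1.732 servings and 2.687 servings → $3.70.
So the least-cost plan costs $3.05.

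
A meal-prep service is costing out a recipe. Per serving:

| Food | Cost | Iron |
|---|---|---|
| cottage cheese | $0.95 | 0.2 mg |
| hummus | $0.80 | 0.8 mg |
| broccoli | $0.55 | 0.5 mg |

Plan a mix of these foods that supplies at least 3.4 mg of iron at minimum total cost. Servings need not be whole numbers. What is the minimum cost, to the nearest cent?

Cost per mg of iron: hummus $1.0000, broccoli $1.1000, cottage cheese $4.7500.
With no serving limits, use only hummus: 3.4 mg / 0.8 mg = 4.25 servings × $0.80 = $3.40.

$3.40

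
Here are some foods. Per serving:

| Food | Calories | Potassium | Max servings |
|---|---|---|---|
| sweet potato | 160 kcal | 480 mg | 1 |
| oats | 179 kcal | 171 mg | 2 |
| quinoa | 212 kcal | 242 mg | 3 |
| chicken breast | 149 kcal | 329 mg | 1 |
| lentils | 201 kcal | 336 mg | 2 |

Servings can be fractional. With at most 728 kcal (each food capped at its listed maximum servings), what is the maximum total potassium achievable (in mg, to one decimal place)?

Potassium per kcal: sweet potato 3, chicken breast 2.208, lentils 1.672, quinoa 1.142, oats 0.9553.
Take 1 serving of sweet potato: uses 160 kcal, +480.0 mg potassium (running total 480.0 mg).
Take 1 serving of chicken breast: uses 149 kcal, +329.0 mg potassium (running total 809.0 mg).
Take 2 servings of lentils: uses 402 kcal, +672.0 mg potassium (running total 1481.0 mg).
Take 0.08019 servings of quinoa: uses 17 kcal, +19.4 mg potassium (running total 1500.4 mg).
Filling greedily by potassium-per-kcal is optimal for one linear limit, giving 1500.4 mg.

1500.4 mg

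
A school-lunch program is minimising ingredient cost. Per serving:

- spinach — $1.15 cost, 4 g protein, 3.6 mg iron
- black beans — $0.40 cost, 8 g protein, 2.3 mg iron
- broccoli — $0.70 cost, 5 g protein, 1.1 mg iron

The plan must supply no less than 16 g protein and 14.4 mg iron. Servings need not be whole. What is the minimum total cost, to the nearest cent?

With two linear requirements the optimum uses one or two foods; enumerate the corners.
spinach only: max(16/4, 14.4/3.6) = 4 servings → $4.60.
black beans only: max(16/8, 14.4/2.3) = 6.261 servings → $2.50.
broccoli only: max(16/5, 14.4/1.1) = 13.09 servings → $9.16.
spinach + black beans with both tight: 4 servings and 0 servings → $4.60.
spinach + broccoli with both tight: 4 servings and 0 servings → $4.60.
black beans + broccoli: the both-tight solution has a negative serving — not a feasible corner.
So the least-cost plan costs $2.50.

$2.50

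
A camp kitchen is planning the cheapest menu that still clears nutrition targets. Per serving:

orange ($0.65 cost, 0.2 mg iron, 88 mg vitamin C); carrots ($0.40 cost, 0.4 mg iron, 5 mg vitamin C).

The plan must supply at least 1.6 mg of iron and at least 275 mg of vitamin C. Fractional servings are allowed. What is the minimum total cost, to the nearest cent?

The cheapest plan sits at a corner of the feasible region — with two constraints it uses at most two foods.
orange only: max(1.6/0.2, 275/88) = 8 servings → $5.20.
carrots only: max(1.6/0.4, 275/5) = 55 servings → $22.00.
orange + carrots with both tight: 2.982 servings and 2.509 servings → $2.94.
Cheapest feasible corner: $2.94.

$2.94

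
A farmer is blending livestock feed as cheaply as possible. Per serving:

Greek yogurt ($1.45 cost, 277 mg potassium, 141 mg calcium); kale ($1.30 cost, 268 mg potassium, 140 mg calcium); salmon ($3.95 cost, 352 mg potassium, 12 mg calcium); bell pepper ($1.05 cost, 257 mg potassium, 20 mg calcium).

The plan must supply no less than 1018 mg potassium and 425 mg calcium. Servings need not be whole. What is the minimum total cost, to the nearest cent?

$4.75

This is a tiny linear program; its minimum lies at a vertex of the feasible set. List the vertices and price them.
Greek yogurt only: max(1018/277, 425/141) = 3.675 servings → $5.33.
kale only: max(1018/268, 425/140) = 3.799 servings → $4.94.
salmon only: max(1018/352, 425/12) = 35.42 servings → $139.90.
bell pepper only: max(1018/257, 425/20) = 21.25 servings → $22.31.
Greek yogurt + kale: the both-tight solution has a negative serving — not a feasible corner.
Greek yogurt + salmon with both tight: 2.967 servings and 0.5574 servings → $6.50.
Greek yogurt + bell pepper with both tight: 2.895 servings and 0.8409 servings → $5.08.
kale + salmon with both tight: 2.982 servings and 0.6213 servings → $6.33.
kale + bell pepper with both tight: 2.902 servings and 0.9347 servings → $4.75.
salmon + bell pepper: the both-tight solution has a negative serving — not a feasible corner.
Cheapest feasible corner: $4.75.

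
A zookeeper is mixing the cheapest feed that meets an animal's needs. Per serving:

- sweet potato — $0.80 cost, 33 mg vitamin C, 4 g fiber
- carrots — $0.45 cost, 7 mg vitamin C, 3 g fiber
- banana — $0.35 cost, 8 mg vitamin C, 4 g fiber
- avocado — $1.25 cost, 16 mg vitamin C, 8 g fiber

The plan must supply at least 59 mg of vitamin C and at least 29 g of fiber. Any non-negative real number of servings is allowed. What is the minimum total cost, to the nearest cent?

$2.56

Two binding constraints pin down two serving amounts, so the optimal mix uses at most two foods. The candidates are each food alone (scaled to the tighter of vitamin C/fiber) and each pair with both constraints tight.
sweet potato only: max(59/33, 29/4) = 7.25 servings → $5.80.
carrots only: max(59/7, 29/3) = 9.667 servings → $4.35.
banana only: max(59/8, 29/4) = 7.375 servings → $2.58.
avocado only: max(59/16, 29/8) = 3.688 servings → $4.61.
sweet potato + carrots with both targets exact would need a negative amount; discard.
sweet potato + banana with both tight: 0.04 servings and 7.21 servings → $2.56.
sweet potato + avocado with both tight: 0.04 servings and 3.605 servings → $4.54.
carrots + banana with both tight: 1 serving and 6.5 servings → $2.73.
carrots + avocado with both tight: 1 serving and 3.25 servings → $4.51.
banana + avocado (both tight): parallel constraints — no distinct corner.
So the least-cost plan costs $2.56.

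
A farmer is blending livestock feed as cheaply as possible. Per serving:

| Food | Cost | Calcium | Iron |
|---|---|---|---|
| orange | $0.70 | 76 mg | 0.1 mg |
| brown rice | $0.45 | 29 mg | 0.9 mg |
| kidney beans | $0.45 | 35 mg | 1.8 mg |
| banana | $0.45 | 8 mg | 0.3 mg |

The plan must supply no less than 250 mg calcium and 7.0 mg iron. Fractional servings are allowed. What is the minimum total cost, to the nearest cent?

$2.79

orange only: max(250/76, 7.0/0.1) = 70 servings → $49.00.
brown rice only: max(250/29, 7.0/0.9) = 8.621 servings → $3.88.
kidney beans only: max(250/35, 7.0/1.8) = 7.143 servings → $3.21.
banana only: max(250/8, 7.0/0.3) = 31.25 servings → $14.06.
orange + brown rice with both tight: 0.3359 servings and 7.74 servings → $3.72.
orange + kidney beans with both tight: 1.538 servings and 3.803 servings → $2.79.
orange + banana with both tight: 0.8636 servings and 23.05 servings → $10.97.
brown rice + kidney beans with both targets exact would need a negative amount; discard.
brown rice + banana: the both-tight solution has a negative serving — not a feasible corner.
kidney beans + banana: the both-tight solution has a negative serving — not a feasible corner.
The minimum over all feasible corners is $2.79.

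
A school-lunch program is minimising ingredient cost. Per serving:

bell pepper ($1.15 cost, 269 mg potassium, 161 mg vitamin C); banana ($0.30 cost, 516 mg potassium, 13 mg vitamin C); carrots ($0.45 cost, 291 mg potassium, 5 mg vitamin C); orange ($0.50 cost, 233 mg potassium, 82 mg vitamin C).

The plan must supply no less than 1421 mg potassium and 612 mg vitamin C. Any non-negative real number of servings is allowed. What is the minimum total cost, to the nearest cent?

At the optimum either one food covers both requirements or two foods hit both targets exactly; no other combination can be cheaper.
bell pepper only: max(1421/269, 612/161) = 5.283 servings → $6.07.
banana only: max(1421/516, 612/13) = 47.08 servings → $14.12.
carrots only: max(1421/291, 612/5) = 122.4 servings → $55.08.
orange only: max(1421/233, 612/82) = 7.463 servings → $3.73.
bell pepper + banana with both tight: 3.736 servings and 0.8062 servings → $4.54.
bell pepper + carrots with both tight: 3.757 servings and 1.41 servings → $4.96.
bell pepper + orange with both tight: 1.687 servings and 4.151 servings → $4.02.
banana + carrots: intersection lies outside the first quadrant.
banana + orange with both targets exact would need a negative amount; discard.
carrots + orange with both targets exact would need a negative amount; discard.
So the least-cost plan costs $3.73.

$3.73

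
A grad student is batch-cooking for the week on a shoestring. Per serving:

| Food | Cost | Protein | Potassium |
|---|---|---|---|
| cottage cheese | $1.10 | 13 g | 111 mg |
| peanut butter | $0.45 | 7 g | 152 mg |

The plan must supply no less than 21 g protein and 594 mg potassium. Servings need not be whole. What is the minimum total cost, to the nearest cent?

Minimising a linear cost over {protein ≥ 21, potassium ≥ 594, servings ≥ 0} — the optimum is at a vertex, using one or two foods.
cottage cheese only: max(21/13, 594/111) = 5.351 servings → $5.89.
peanut butter only: max(21/7, 594/152) = 3.908 servings → $1.76.
cottage cheese + peanut butter: the both-tight solution has a negative serving — not a feasible corner.
The minimum over all feasible corners is $1.76.

$1.76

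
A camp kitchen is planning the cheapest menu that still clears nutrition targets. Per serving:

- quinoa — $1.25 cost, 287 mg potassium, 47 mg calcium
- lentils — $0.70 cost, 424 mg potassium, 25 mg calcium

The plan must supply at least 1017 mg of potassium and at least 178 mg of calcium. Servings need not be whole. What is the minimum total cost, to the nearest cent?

$4.73

With two linear requirements the optimum uses one or two foods; enumerate the corners.
quinoa only: max(1017/287, 178/47) = 3.787 servings → $4.73.
lentils only: max(1017/424, 178/25) = 7.12 servings → $4.98.
quinoa + lentils: intersection lies outside the first quadrant.
So the least-cost plan costs $4.73.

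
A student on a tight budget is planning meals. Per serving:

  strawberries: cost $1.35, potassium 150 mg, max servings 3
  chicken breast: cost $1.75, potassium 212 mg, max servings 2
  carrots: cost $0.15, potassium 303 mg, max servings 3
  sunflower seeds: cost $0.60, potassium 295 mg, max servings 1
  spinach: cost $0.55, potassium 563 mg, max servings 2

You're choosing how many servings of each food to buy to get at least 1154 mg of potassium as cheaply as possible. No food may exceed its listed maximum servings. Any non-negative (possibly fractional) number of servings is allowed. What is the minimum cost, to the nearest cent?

Cost per mg of potassium: carrots $0.0005, spinach $0.0010, sunflower seeds $0.0020, chicken breast $0.0083, strawberries $0.0090.
Take 3 servings of carrots: +909.0 mg potassium for $0.45 (total $0.45, still need 245.0 mg).
Take 0.4352 servings of spinach: +245.0 mg potassium for $0.24 (total $0.69, still need 0.0 mg).
Filling from the cheapest source first is optimal under one linear minimum: $0.69.

$0.69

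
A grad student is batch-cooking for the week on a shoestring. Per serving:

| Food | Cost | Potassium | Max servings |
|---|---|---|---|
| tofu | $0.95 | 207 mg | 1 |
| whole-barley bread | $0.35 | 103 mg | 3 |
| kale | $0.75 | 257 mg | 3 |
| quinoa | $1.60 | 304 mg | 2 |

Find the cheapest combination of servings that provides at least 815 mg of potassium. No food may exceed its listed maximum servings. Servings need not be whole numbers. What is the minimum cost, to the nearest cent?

Cost per mg of potassium: kale $0.0029, whole-barley bread $0.0034, tofu $0.0046, quinoa $0.0053.
Take 3 servings of kale: +771.0 mg potassium for $2.25 (total $2.25, still need 44.0 mg).
Take 0.4272 servings of whole-barley bread: +44.0 mg potassium for $0.15 (total $2.40, still need 0.0 mg).
Filling from the cheapest source first is optimal under one linear minimum: $2.40.

$2.40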